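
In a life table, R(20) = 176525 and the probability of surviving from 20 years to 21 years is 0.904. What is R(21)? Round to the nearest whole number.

R(21) = R(20) × p = 176525 × 0.904 = 159579.

159579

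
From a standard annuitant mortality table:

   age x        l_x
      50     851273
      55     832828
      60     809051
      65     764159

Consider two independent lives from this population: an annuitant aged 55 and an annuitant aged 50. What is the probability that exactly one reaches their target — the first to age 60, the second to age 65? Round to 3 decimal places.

p₁ = l_60/l_55 = 809051/832828 = 0.971450; p₂ = l_65/l_50 = 764159/851273 = 0.897666.
P(exactly one) = p₁(1−p₂) + (1−p₁)p₂ = 0.099412 + 0.025628 = 0.125041.

0.125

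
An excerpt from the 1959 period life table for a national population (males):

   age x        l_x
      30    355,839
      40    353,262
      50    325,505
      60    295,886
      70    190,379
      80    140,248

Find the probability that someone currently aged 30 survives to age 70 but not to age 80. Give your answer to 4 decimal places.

0.1409

We want 40|10q30 = (l_70 − l_80)/l_30.
This is the probability of reaching 70 but not 80, conditional on being alive at 30: (l_70 − l_80) / l_30.
= (190,379 − 140,248) / 355,839 = 50,131 / 355,839 = 0.140881.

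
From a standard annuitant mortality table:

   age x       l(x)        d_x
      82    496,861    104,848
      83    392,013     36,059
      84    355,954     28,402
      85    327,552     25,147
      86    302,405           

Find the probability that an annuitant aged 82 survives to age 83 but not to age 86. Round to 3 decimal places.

This is the probability of reaching 83 but not 86, conditional on being alive at 82: (l(83) − l(86)) / l(82).
= (392,013 − 302,405) / 496,861 = 89,608 / 496,861 = 0.180348.

0.180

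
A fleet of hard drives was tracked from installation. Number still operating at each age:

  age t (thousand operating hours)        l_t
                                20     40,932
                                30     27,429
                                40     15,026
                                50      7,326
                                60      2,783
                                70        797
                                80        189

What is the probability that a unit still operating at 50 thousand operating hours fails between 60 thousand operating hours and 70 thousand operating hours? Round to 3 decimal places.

0.271

This is the probability of reaching 60 but not 70, conditional on being operational at 50: (l_60 − l_70) / l_50.
= (2,783 − 797) / 7,326 = 1,986 / 7,326 = 0.271089.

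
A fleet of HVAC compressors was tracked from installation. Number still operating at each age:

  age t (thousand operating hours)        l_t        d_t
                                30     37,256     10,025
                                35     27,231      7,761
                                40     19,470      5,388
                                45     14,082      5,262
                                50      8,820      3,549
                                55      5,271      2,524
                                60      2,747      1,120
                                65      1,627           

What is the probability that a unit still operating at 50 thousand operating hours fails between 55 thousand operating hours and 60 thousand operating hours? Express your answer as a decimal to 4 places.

0.2862

This is the probability of reaching 55 but not 60, conditional on being operational at 50: (l_55 − l_60) / l_50.
= (5,271 − 2,747) / 8,820 = 2,524 / 8,820 = 0.286168.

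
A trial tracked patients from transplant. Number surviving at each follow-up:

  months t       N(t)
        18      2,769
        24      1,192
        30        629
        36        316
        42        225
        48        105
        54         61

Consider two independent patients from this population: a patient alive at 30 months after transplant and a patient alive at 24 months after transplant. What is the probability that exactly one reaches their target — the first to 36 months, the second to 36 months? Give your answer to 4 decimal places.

0.5011

p₁ = N(36)/N(30) = 316/629 = 0.502385; p₂ = N(36)/N(24) = 316/1,192 = 0.265101.
P(exactly one) = p₁(1−p₂) + (1−p₁)p₂ = 0.369202 + 0.131918 = 0.501120.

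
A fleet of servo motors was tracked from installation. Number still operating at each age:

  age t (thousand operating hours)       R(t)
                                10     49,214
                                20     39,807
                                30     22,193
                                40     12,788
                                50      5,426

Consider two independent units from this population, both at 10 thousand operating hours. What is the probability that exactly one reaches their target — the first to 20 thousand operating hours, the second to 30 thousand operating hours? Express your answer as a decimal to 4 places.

0.5303

p₁ = R(20)/R(10) = 39,807/49,214 = 0.808855; p₂ = R(30)/R(10) = 22,193/49,214 = 0.450949.
P(exactly one) = p₁(1−p₂) + (1−p₁)p₂ = 0.444103 + 0.086197 = 0.530299.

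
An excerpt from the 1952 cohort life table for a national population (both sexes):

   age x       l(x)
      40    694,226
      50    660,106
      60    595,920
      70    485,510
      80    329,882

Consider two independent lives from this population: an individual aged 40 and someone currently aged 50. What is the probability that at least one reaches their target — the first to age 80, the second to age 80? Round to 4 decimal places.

p₁ = l(80)/l(40) = 329,882/694,226 = 0.475180; p₂ = l(80)/l(50) = 329,882/660,106 = 0.499741.
P(at least one) = 1 − (1−p₁)(1−p₂) = 1 − 0.524820 × 0.500259 = 0.737454.

0.7375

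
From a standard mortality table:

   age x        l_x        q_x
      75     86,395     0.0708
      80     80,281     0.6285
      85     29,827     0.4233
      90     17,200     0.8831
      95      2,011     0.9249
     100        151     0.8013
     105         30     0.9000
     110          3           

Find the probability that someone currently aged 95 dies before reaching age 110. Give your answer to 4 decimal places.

0.9985

P(die before 110 | alive at 95) = 1 − l_110/l_95 = 1 − 3/2,011 = (2,008)/2,011 = 0.998508.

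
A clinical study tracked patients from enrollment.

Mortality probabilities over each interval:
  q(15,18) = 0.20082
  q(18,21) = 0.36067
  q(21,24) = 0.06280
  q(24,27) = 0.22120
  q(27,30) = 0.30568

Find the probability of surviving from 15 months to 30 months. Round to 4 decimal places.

P(survive 15→30) = (1 − 0.20082) × (1 − 0.36067) × (1 − 0.06280) × (1 − 0.22120) × (1 − 0.30568).
= 0.79918 × 0.63933 × 0.93720 × 0.77880 × 0.69432 = 0.258933.

0.2589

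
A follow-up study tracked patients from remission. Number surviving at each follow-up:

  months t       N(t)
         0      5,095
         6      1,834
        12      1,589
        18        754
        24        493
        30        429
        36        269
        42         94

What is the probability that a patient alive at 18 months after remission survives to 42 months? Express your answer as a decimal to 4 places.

0.1247

The conditional survival probability is N(42)/N(18) = 94/754 = 0.124668.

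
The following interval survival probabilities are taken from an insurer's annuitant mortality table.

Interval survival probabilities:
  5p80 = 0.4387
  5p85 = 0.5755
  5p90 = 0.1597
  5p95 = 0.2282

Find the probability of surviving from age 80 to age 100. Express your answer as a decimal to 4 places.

0.0092

Chaining the interval survival probabilities: 0.4387 × 0.5755 × 0.1597 × 0.2282.
= 0.009201.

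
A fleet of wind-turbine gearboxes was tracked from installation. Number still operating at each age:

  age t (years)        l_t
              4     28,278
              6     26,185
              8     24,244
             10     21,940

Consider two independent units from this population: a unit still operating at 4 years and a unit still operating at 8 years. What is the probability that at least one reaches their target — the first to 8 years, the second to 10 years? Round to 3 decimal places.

p₁ = l_8/l_4 = 24,244/28,278 = 0.857345; p₂ = l_10/l_8 = 21,940/24,244 = 0.904966.
P(at least one) = 1 − (1−p₁)(1−p₂) = 1 − 0.142655 × 0.095034 = 0.986443.

0.986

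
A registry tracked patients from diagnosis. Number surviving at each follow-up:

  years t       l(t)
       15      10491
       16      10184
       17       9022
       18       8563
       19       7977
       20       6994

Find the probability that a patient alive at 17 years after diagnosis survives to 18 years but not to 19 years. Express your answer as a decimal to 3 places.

This is the probability of reaching 18 but not 19, conditional on being alive at 17: (l(18) − l(19)) / l(17).
= (8563 − 7977) / 9022 = 586 / 9022 = 0.064952.

0.065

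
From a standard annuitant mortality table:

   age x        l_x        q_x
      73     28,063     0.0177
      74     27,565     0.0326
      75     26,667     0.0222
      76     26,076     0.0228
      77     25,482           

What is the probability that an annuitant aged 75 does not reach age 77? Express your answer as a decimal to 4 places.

P(die before 77 | alive at 75) = 1 − l_77/l_75 = 1 − 25,482/26,667 = (1,185)/26,667 = 0.044437.

0.0444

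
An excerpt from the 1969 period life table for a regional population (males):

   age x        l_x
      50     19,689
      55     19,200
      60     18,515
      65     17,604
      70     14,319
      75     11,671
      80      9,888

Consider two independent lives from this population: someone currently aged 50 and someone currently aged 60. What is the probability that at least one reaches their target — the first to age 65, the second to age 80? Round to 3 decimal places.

p₁ = l_65/l_50 = 17,604/19,689 = 0.894103; p₂ = l_80/l_60 = 9,888/18,515 = 0.534053.
P(at least one) = 1 − (1−p₁)(1−p₂) = 1 − 0.105897 × 0.465947 = 0.950658.

0.951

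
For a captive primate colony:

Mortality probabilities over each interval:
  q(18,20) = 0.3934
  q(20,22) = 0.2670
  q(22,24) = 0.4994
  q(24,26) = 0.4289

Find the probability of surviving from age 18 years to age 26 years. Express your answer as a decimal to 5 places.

P(survive 18→26) = (1 − 0.3934) × (1 − 0.2670) × (1 − 0.4994) × (1 − 0.4289).
= 0.6066 × 0.7330 × 0.5006 × 0.5711 = 0.127119.

0.12712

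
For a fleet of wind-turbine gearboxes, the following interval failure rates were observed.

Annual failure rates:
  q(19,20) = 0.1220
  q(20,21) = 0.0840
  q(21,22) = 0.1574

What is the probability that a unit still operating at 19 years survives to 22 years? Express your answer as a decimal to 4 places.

Survival from 19 to 22 is the product of surviving each interval: (1 − 0.1220) × (1 − 0.0840) × (1 − 0.1574).
= 0.8780 × 0.9160 × 0.8426 = 0.677659.

0.6777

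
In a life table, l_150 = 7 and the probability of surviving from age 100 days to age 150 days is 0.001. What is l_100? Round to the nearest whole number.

7000

l_100 = l_150 / p = 7 / 0.001 = 7000.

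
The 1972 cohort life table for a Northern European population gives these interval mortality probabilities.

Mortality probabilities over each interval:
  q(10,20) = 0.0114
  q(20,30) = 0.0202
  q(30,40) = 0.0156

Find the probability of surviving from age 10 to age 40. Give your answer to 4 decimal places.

0.9535

Survival from 10 to 40 is the product of surviving each interval: (1 − 0.0114) × (1 − 0.0202) × (1 − 0.0156).
= 0.9886 × 0.9798 × 0.9844 = 0.953520.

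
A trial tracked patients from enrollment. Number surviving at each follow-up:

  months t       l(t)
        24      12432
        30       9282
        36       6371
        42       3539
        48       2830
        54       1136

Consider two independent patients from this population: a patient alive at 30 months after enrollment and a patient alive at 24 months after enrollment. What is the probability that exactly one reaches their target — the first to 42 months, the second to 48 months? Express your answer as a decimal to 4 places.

p₁ = l(42)/l(30) = 3539/9282 = 0.381276; p₂ = l(48)/l(24) = 2830/12432 = 0.227638.
P(exactly one) = p₁(1−p₂) + (1−p₁)p₂ = 0.294483 + 0.140845 = 0.435328.

0.4353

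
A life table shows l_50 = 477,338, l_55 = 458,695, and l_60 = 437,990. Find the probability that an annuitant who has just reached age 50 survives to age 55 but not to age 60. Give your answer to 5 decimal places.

This is the probability of reaching 55 but not 60, conditional on being alive at 50: (l_55 − l_60) / l_50.
= (458,695 − 437,990) / 477,338 = 20,705 / 477,338 = 0.043376.

0.04338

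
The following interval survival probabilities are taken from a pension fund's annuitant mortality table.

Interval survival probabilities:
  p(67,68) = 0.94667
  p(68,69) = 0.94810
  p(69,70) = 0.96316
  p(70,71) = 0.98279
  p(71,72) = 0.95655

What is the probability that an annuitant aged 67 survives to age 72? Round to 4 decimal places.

Chaining the interval survival probabilities: 0.94667 × 0.94810 × 0.96316 × 0.98279 × 0.95655.
= 0.812680.

0.8127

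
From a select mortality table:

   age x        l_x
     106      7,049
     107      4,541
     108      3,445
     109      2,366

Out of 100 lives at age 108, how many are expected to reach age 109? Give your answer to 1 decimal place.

The relevant probability is 2,366/3,445 = 0.686792.
Expected number = 100 × 0.686792 = 68.7.

68.7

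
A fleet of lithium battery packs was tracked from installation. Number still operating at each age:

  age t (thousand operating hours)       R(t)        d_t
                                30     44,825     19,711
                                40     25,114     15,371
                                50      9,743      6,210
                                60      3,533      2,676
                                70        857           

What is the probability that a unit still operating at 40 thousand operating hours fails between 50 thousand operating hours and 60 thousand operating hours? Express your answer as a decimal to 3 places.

This is the probability of reaching 50 but not 60, conditional on being operational at 40: (R(50) − R(60)) / R(40).
= (9,743 − 3,533) / 25,114 = 6,210 / 25,114 = 0.247272.

0.247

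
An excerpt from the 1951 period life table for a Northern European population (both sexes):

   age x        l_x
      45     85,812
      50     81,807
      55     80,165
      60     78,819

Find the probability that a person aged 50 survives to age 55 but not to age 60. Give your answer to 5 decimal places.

We want 5|5q50 = (l_55 − l_60)/l_50.
This is the probability of reaching 55 but not 60, conditional on being alive at 50: (l_55 − l_60) / l_50.
= (80,165 − 78,819) / 81,807 = 1,346 / 81,807 = 0.016453.

0.01645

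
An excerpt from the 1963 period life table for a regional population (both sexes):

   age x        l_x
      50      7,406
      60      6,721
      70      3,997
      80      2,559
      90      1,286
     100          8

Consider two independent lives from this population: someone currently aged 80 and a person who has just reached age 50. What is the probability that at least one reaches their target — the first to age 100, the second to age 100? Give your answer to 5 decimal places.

0.00420

p₁ = l_100/l_80 = 8/2,559 = 0.003126; p₂ = l_100/l_50 = 8/7,406 = 0.001080.
P(at least one) = 1 − (1−p₁)(1−p₂) = 1 − 0.996874 × 0.998920 = 0.004203.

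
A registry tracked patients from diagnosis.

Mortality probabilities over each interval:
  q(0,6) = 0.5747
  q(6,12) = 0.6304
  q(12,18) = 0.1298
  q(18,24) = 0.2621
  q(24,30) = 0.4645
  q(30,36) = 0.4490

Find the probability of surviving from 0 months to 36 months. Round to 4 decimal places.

0.0298

P(survive 0→36) = (1 − 0.5747) × (1 − 0.6304) × (1 − 0.1298) × (1 − 0.2621) × (1 − 0.4645) × (1 − 0.4490).
= 0.4253 × 0.3696 × 0.8702 × 0.7379 × 0.5355 × 0.5510 = 0.029782.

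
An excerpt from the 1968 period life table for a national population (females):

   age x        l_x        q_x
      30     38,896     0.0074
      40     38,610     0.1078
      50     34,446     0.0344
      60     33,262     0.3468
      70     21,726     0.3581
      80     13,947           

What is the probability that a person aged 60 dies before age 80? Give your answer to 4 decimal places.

P(die before 80 | alive at 60) = 1 − l_80/l_60 = 1 − 13,947/33,262 = (19,315)/33,262 = 0.580693.

0.5807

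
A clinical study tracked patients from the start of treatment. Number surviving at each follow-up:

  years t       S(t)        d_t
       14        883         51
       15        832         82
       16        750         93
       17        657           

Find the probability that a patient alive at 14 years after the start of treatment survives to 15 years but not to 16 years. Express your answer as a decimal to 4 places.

This is the probability of reaching 15 but not 16, conditional on being alive at 14: (S(15) − S(16)) / S(14).
= (832 − 750) / 883 = 82 / 883 = 0.092865.

0.0929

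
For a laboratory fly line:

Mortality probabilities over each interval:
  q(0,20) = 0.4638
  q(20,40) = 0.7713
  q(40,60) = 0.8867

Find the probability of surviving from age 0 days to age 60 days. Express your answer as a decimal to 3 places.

0.014

The overall survival probability is (1 − 0.4638) × (1 − 0.7713) × (1 − 0.8867).
= 0.5362 × 0.2287 × 0.1133 = 0.013894.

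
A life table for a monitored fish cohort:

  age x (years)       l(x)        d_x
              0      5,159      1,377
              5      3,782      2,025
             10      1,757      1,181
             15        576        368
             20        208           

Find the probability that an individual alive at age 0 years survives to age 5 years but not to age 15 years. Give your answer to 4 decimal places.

This is the probability of reaching 5 but not 15, conditional on being alive at 0: (l(5) − l(15)) / l(0).
= (3,782 − 576) / 5,159 = 3,206 / 5,159 = 0.621438.

0.6214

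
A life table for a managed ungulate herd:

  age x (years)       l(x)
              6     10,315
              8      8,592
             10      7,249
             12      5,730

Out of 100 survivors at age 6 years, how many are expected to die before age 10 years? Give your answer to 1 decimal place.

The relevant probability is 1 − 7,249/10,315 = 0.297237.
Expected number = 100 × 0.297237 = 29.7.

29.7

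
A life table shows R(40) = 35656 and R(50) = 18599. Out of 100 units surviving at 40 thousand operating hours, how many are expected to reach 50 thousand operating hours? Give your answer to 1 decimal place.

52.2

The relevant probability is 18599/35656 = 0.521623.
Expected number = 100 × 0.521623 = 52.2.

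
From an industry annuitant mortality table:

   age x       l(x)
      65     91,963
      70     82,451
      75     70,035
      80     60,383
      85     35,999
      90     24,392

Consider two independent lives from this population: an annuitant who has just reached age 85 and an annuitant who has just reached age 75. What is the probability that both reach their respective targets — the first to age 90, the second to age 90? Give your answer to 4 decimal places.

p₁ = l(90)/l(85) = 24,392/35,999 = 0.677574; p₂ = l(90)/l(75) = 24,392/70,035 = 0.348283.
P(both) = p₁ × p₂ = 0.677574 × 0.348283 = 0.235988.

0.2360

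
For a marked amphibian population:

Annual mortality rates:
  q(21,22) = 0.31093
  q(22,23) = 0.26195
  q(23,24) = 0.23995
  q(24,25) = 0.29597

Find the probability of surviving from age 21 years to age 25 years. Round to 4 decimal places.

0.2721

Survival from 21 to 25 is the product of surviving each interval: (1 − 0.31093) × (1 − 0.26195) × (1 − 0.23995) × (1 − 0.29597).
= 0.68907 × 0.73805 × 0.76005 × 0.70403 = 0.272134.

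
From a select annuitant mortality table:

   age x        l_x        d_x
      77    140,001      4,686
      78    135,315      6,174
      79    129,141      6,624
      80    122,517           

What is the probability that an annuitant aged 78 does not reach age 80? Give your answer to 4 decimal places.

P(die before 80 | alive at 78) = 1 − l_80/l_78 = 1 − 122,517/135,315 = (12,798)/135,315 = 0.094579.

0.0946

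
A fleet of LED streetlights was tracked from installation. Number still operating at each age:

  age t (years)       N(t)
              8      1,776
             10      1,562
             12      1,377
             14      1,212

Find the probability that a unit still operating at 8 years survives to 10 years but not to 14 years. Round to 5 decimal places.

This is the probability of reaching 10 but not 14, conditional on being operational at 8: (N(10) − N(14)) / N(8).
= (1,562 − 1,212) / 1,776 = 350 / 1,776 = 0.197072.

0.19707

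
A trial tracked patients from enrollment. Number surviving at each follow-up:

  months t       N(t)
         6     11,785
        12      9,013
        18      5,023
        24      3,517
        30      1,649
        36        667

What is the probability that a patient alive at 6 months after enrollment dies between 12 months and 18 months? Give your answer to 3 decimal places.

0.339

This is the probability of reaching 12 but not 18, conditional on being alive at 6: (N(12) − N(18)) / N(6).
= (9,013 − 5,023) / 11,785 = 3,990 / 11,785 = 0.338566.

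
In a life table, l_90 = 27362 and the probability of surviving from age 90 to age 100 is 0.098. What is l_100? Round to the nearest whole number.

l_100 = l_90 × p = 27362 × 0.098 = 2681.

2681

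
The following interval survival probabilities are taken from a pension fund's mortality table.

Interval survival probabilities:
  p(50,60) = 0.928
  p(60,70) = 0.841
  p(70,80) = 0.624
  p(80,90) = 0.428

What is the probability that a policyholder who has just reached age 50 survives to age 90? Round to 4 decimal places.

0.2084

The overall survival probability is 0.928 × 0.841 × 0.624 × 0.428.
= 0.208436.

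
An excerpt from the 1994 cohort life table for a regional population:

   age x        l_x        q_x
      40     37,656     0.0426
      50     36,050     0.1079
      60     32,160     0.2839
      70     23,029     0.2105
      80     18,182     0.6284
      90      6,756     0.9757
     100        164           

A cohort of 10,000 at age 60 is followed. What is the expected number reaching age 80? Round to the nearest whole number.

The relevant probability is 18,182/32,160 = 0.565361.
Expected number = 10,000 × 0.565361 = 5654.

5654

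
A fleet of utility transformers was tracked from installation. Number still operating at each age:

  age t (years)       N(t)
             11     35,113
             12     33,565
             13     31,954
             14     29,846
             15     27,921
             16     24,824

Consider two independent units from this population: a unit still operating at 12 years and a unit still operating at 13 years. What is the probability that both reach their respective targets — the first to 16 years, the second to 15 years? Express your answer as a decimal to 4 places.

0.6462

p₁ = N(16)/N(12) = 24,824/33,565 = 0.739580; p₂ = N(15)/N(13) = 27,921/31,954 = 0.873787.
P(both) = p₁ × p₂ = 0.739580 × 0.873787 = 0.646235.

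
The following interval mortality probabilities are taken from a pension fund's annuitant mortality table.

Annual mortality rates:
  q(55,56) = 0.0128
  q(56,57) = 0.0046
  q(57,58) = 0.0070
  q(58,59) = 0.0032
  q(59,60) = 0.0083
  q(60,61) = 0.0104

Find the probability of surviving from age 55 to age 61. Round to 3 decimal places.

0.955

Chaining the interval survival probabilities: (1 − 0.0128) × (1 − 0.0046) × (1 − 0.0070) × (1 − 0.0032) × (1 − 0.0083) × (1 − 0.0104).
= 0.9872 × 0.9954 × 0.9930 × 0.9968 × 0.9917 × 0.9896 = 0.954553.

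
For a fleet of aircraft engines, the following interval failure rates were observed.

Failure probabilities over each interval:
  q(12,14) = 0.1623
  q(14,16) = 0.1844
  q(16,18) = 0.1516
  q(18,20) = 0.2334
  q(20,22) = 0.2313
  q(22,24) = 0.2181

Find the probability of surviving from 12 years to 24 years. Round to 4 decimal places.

0.2671

Chaining the interval survival probabilities: (1 − 0.1623) × (1 − 0.1844) × (1 − 0.1516) × (1 − 0.2334) × (1 − 0.2313) × (1 − 0.2181).
= 0.8377 × 0.8156 × 0.8484 × 0.7666 × 0.7687 × 0.7819 = 0.267081.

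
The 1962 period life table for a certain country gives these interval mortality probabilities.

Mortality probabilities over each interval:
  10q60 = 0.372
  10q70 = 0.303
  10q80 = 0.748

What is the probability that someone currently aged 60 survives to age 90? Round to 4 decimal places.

0.1103

30p60 = (1 − 0.372) × (1 − 0.303) × (1 − 0.748).
= 0.628 × 0.697 × 0.252 = 0.110304.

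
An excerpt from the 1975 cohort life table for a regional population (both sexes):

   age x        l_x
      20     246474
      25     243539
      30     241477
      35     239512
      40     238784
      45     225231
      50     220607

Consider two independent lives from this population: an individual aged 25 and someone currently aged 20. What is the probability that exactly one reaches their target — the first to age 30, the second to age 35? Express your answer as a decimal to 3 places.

0.036

p₁ = l_30/l_25 = 241477/243539 = 0.991533; p₂ = l_35/l_20 = 239512/246474 = 0.971754.
P(exactly one) = p₁(1−p₂) + (1−p₁)p₂ = 0.028007 + 0.008228 = 0.036235.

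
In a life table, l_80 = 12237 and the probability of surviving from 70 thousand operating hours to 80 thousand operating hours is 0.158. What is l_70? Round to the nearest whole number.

77449

l_70 = l_80 / p = 12237 / 0.158 = 77449.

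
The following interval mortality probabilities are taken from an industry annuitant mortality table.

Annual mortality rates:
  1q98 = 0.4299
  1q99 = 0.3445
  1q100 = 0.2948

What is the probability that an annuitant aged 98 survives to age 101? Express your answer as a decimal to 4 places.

0.2635

3p98 = (1 − 0.4299) × (1 − 0.3445) × (1 − 0.2948).
= 0.5701 × 0.6555 × 0.7052 = 0.263534.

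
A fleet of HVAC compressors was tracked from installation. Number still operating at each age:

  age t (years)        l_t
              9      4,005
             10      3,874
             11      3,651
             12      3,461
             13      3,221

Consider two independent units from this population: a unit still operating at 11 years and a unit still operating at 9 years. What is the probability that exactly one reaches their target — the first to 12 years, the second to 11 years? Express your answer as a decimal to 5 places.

p₁ = l_12/l_11 = 3,461/3,651 = 0.947959; p₂ = l_11/l_9 = 3,651/4,005 = 0.911610.
P(exactly one) = p₁(1−p₂) + (1−p₁)p₂ = 0.083790 + 0.047441 = 0.131231.

0.13123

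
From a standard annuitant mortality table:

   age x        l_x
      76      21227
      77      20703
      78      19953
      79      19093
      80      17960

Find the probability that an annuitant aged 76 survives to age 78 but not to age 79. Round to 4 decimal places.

This is the probability of reaching 78 but not 79, conditional on being alive at 76: (l_78 − l_79) / l_76.
= (19953 − 19093) / 21227 = 860 / 21227 = 0.040514.

0.0405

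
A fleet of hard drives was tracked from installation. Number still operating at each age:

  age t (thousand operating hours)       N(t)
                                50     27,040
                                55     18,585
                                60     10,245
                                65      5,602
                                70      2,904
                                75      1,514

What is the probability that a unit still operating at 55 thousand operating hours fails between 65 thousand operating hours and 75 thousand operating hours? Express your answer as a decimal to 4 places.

0.2200

This is the probability of reaching 65 but not 75, conditional on being operational at 55: (N(65) − N(75)) / N(55).
= (5,602 − 1,514) / 18,585 = 4,088 / 18,585 = 0.219962.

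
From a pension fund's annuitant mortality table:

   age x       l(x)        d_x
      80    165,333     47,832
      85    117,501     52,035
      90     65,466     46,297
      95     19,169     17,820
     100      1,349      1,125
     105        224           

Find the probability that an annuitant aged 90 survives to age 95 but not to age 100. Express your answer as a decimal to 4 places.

0.2722

This is the probability of reaching 95 but not 100, conditional on being alive at 90: (l(95) − l(100)) / l(90).
= (19,169 − 1,349) / 65,466 = 17,820 / 65,466 = 0.272202.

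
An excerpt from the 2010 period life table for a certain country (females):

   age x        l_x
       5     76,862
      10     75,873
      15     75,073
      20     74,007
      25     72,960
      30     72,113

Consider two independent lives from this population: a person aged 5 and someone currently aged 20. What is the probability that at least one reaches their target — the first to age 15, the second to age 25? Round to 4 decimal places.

p₁ = l_15/l_5 = 75,073/76,862 = 0.976725; p₂ = l_25/l_20 = 72,960/74,007 = 0.985853.
P(at least one) = 1 − (1−p₁)(1−p₂) = 1 − 0.023275 × 0.014147 = 0.999671.

0.9997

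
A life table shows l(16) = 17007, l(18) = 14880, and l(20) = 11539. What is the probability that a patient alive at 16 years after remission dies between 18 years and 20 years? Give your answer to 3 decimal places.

This is the probability of reaching 18 but not 20, conditional on being alive at 16: (l(18) − l(20)) / l(16).
= (14880 − 11539) / 17007 = 3341 / 17007 = 0.196449.

0.196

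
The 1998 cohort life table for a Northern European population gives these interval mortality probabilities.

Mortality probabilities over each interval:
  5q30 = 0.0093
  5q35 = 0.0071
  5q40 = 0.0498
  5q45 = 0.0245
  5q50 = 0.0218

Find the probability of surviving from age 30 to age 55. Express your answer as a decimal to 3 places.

Survival from 30 to 55 is the product of surviving each interval: (1 − 0.0093) × (1 − 0.0071) × (1 − 0.0498) × (1 − 0.0245) × (1 − 0.0218).
= 0.9907 × 0.9929 × 0.9502 × 0.9755 × 0.9782 = 0.891903.

0.892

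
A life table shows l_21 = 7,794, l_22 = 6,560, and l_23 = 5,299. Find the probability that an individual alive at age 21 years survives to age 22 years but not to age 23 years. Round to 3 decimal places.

0.162

This is the probability of reaching 22 but not 23, conditional on being alive at 21: (l_22 − l_23) / l_21.
= (6,560 − 5,299) / 7,794 = 1,261 / 7,794 = 0.161791.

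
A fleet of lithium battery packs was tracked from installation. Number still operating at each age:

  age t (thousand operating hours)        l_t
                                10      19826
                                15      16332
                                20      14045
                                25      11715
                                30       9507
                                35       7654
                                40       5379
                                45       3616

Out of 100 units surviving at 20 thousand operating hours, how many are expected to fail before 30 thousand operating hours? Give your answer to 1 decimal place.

32.3

The relevant probability is 1 − 9507/14045 = 0.323104.
Expected number = 100 × 0.323104 = 32.3.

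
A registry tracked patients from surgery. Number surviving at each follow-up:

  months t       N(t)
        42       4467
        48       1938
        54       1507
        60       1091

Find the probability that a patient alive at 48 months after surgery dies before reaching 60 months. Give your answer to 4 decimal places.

P(die before 60 | alive at 48) = 1 − N(60)/N(48) = 1 − 1091/1938 = (847)/1938 = 0.437049.

0.4370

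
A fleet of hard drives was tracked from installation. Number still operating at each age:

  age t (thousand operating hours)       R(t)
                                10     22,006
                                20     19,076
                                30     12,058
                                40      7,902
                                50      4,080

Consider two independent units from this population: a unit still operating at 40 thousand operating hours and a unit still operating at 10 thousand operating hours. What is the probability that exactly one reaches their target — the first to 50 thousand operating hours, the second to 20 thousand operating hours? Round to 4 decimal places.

p₁ = R(50)/R(40) = 4,080/7,902 = 0.516325; p₂ = R(20)/R(10) = 19,076/22,006 = 0.866854.
P(exactly one) = p₁(1−p₂) + (1−p₁)p₂ = 0.068747 + 0.419276 = 0.488022.

0.4880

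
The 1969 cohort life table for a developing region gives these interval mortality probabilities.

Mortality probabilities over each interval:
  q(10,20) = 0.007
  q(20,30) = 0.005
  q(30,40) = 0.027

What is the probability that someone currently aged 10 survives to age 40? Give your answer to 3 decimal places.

P(survive 10→40) = (1 − 0.007) × (1 − 0.005) × (1 − 0.027).
= 0.993 × 0.995 × 0.973 = 0.961358.

0.961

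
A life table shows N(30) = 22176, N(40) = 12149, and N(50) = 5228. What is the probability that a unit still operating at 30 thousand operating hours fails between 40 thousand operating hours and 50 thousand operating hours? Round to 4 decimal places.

0.3121

This is the probability of reaching 40 but not 50, conditional on being operational at 30: (N(40) − N(50)) / N(30).
= (12149 − 5228) / 22176 = 6921 / 22176 = 0.312094.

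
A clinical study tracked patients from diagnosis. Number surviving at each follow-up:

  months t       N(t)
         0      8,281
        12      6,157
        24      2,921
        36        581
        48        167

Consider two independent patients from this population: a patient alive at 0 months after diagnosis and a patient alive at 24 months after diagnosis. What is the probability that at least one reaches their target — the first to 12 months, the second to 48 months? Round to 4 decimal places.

p₁ = N(12)/N(0) = 6,157/8,281 = 0.743509; p₂ = N(48)/N(24) = 167/2,921 = 0.057172.
P(at least one) = 1 − (1−p₁)(1−p₂) = 1 − 0.256491 × 0.942828 = 0.758173.

0.7582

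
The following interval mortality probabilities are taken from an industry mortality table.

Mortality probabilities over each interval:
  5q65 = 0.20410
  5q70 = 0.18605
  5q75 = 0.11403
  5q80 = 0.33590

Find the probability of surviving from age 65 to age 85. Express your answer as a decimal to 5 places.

0.38116

Survival from 65 to 85 is the product of surviving each interval: (1 − 0.20410) × (1 − 0.18605) × (1 − 0.11403) × (1 − 0.33590).
= 0.79590 × 0.81395 × 0.88597 × 0.66410 = 0.381161.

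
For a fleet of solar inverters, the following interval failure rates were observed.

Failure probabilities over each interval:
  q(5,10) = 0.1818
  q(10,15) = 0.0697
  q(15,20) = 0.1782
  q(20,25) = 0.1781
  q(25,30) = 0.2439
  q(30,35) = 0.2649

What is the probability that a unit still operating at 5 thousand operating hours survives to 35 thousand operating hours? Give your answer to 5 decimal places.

0.28575

P(survive 5→35) = (1 − 0.1818) × (1 − 0.0697) × (1 − 0.1782) × (1 − 0.1781) × (1 − 0.2439) × (1 − 0.2649).
= 0.8182 × 0.9303 × 0.8218 × 0.8219 × 0.7561 × 0.7351 = 0.285755.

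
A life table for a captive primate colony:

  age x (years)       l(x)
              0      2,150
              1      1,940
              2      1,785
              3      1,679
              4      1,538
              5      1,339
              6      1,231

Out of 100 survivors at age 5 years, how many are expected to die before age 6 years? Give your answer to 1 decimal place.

The relevant probability is 1 − 1,231/1,339 = 0.080657.
Expected number = 100 × 0.080657 = 8.1.

8.1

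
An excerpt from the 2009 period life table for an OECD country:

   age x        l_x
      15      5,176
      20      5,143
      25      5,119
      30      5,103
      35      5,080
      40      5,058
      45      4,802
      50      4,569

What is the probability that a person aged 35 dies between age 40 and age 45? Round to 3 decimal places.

0.050

We want 5|5q35 = (l_40 − l_45)/l_35.
This is the probability of reaching 40 but not 45, conditional on being alive at 35: (l_40 − l_45) / l_35.
= (5,058 − 4,802) / 5,080 = 256 / 5,080 = 0.050394.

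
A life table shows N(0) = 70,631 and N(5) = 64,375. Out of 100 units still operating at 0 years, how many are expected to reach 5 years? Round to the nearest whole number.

91

The relevant probability is 64,375/70,631 = 0.911427.
Expected number = 100 × 0.911427 = 91.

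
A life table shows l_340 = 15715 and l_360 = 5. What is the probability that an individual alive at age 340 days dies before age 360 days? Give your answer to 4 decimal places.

0.9997

P(die before 360 | alive at 340) = 1 − l_360/l_340 = 1 − 5/15715 = (15710)/15715 = 0.999682.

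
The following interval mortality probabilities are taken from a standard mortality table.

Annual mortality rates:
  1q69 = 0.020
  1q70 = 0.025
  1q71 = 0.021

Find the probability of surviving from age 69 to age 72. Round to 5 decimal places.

The overall survival probability is (1 − 0.020) × (1 − 0.025) × (1 − 0.021).
= 0.980 × 0.975 × 0.979 = 0.935435.

0.93543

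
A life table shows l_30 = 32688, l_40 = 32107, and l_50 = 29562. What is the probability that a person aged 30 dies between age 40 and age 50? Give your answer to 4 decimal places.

We want 10|10q30 = (l_40 − l_50)/l_30.
This is the probability of reaching 40 but not 50, conditional on being alive at 30: (l_40 − l_50) / l_30.
= (32107 − 29562) / 32688 = 2545 / 32688 = 0.077857.

0.0779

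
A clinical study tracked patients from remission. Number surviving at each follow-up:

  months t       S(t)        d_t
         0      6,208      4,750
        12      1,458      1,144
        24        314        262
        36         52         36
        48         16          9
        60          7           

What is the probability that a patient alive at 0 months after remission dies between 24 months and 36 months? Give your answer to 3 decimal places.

This is the probability of reaching 24 but not 36, conditional on being alive at 0: (S(24) − S(36)) / S(0).
= (314 − 52) / 6,208 = 262 / 6,208 = 0.042204.

0.042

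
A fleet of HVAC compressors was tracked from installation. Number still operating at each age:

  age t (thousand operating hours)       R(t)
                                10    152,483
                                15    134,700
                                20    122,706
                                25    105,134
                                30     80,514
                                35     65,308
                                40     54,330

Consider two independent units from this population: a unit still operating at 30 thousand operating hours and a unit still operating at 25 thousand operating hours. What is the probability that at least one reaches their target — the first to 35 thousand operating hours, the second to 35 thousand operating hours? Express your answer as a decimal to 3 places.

p₁ = R(35)/R(30) = 65,308/80,514 = 0.811138; p₂ = R(35)/R(25) = 65,308/105,134 = 0.621188.
P(at least one) = 1 − (1−p₁)(1−p₂) = 1 − 0.188862 × 0.378812 = 0.928457.

0.928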